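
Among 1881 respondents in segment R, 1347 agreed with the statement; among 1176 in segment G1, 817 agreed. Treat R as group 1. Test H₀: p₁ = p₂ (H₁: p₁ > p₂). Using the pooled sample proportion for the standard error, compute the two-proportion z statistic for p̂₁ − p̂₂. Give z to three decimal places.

p̂₁ = 1347/1881 = 0.71611, p̂₂ = 817/1176 = 0.69473.
Pooled p̂ = (1347+817)/(1881+1176) = 2164/3057 = 0.70788.
SE = √(0.206784 × 0.00138197) = 0.01690.
z = (0.71611 − 0.69473)/0.01690 = 0.02138/0.01690 = 1.265.

z = 1.265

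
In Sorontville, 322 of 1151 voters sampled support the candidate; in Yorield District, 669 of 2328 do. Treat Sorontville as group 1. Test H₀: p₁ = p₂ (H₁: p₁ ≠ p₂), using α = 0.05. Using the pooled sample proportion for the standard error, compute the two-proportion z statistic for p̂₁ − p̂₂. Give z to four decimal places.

p̂₁ = 322/1151 ≈ 0.279757, p̂₂ = 669/2328 ≈ 0.287371.
Pooled p̂ = (322+669)/(1151+2328) = 991/3479 = 0.284852.
SE = √(p̂(1−p̂)(1/n₁+1/n₂)) = √(0.284852·0.715148·0.00129836) = √(0.000264491) = 0.016263.
z = (0.279757 − 0.287371)/0.016263 = -0.007614/0.016263 = -0.4682.
p-value = 2·P(Z > 0.468) ≈ 0.6396; since p > α = 0.05, fail to reject H₀.

z = -0.4682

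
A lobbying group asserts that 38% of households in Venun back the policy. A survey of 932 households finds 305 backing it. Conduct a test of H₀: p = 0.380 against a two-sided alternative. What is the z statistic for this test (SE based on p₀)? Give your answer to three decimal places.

z = -3.318

p̂ = 305/932 = 0.32725.
SE = √(p₀(1−p₀)/n) = √(0.2356/932) = 0.01590.
z = (0.32725 − 0.38)/0.01590 = -0.05275/0.01590 = -3.318.
p-value = 2·P(Z > 3.318) ≈ 0.0009.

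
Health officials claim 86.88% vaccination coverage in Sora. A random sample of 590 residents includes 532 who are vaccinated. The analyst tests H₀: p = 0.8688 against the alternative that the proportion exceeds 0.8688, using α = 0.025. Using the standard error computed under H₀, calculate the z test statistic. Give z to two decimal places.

p̂ = 532/590 ≈ 0.9017.
SE = √(p₀(1−p₀)/n) = √(0.11399/590) = 0.0139.
z = (0.9017 − 0.8688)/0.0139 = 0.0329/0.0139 = 2.37.
p-value = P(Z > 2.367) ≈ 0.0090, so at α = 0.025 we reject H₀.

z = 2.37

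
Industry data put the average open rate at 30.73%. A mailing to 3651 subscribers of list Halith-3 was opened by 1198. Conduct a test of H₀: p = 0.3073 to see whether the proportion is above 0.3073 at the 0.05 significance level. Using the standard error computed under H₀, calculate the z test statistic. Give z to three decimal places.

z = 2.728

p̂ = 1198/3651 = 0.328129.
Under H₀, SE = √(0.3073·0.6927/3651) = √(5.83037e-05) = 0.007636.
z = (0.328129 − 0.3073)/0.007636 = 0.020829/0.007636 = 2.728.
p-value = P(Z > 2.728) ≈ 0.0032; since p < α = 0.05, reject H₀.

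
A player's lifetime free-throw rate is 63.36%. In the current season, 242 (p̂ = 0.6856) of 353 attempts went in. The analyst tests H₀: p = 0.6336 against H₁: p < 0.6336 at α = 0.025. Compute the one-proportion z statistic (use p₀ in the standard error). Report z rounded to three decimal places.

p̂ = 242/353 ≈ 0.68555.
Standard error under H₀: √(0.6336×0.3664/353) = 0.02564.
z = (0.68555 − 0.6336)/0.02564 = 0.05195/0.02564 = 2.026.
p-value = P(Z < 2.026) ≈ 0.9786, so at α = 0.025 we fail to reject H₀.

z = 2.026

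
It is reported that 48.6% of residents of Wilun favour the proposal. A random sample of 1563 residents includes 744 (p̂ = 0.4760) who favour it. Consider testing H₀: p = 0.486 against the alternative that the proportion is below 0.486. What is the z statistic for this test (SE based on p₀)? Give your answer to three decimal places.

p̂ = 744/1563 ≈ 0.47601.
SE = √(p₀(1−p₀)/n) = √(0.2498/1563) = 0.01264.
z = (0.47601 − 0.486)/0.01264 = -0.00999/0.01264 = -0.790.
p-value = P(Z < -0.790) ≈ 0.2146.

z = -0.790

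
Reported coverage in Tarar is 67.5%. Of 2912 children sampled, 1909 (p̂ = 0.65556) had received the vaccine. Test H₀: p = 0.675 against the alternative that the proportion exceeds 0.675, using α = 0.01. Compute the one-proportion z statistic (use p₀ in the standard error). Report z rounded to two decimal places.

z = -2.24

p̂ = 1909/2912 ≈ 0.65556.
Standard error under H₀: √(0.675×0.325/2912) = 0.00868.
z = (0.65556 − 0.675)/0.00868 = -0.01944/0.00868 = -2.24.
p-value = P(Z > -2.239) ≈ 0.9874. With α = 0.01, fail to reject H₀.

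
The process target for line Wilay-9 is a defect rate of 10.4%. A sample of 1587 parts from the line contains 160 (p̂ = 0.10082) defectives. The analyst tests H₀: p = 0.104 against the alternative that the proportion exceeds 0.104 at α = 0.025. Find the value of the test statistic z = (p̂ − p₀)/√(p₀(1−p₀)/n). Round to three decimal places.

p̂ = 160/1587 = 0.10082.
Standard error under H₀: √(0.104×0.896/1587) = 0.00766.
z = (0.10082 − 0.104)/0.00766 = -0.00318/0.00766 = -0.415.
p-value = P(Z > -0.415) ≈ 0.6610, so at α = 0.025 we fail to reject H₀.

z = -0.415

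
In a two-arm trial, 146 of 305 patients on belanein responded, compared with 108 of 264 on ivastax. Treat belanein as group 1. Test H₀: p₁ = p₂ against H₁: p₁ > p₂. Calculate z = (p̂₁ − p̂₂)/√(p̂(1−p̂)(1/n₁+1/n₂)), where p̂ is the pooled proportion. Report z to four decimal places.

p̂₁ = 146/305 ≈ 0.4786885, p̂₂ = 108/264 ≈ 0.4090909.
Pooled p̂ = (146+108)/(305+264) = 254/569 = 0.4463972.
SE = √(0.247127 × 0.00706657) = 0.0417892.
z = (0.4786885 − 0.4090909)/0.0417892 = 0.0695976/0.0417892 = 1.6654.
p-value = P(Z > 1.665) ≈ 0.0479.

z = 1.6654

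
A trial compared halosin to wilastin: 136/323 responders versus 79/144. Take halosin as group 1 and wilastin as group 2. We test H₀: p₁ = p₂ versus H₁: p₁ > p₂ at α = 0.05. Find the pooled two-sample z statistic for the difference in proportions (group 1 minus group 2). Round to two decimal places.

z = -2.55

p̂₁ = 136/323 = 0.42105, p̂₂ = 79/144 = 0.54861.
Pooled p̂ = (136+79)/(323+144) = 215/467 = 0.46039.
SE = √(0.248431 × 0.0100404) = 0.04994.
z = (0.42105 − 0.54861)/0.04994 = -0.12756/0.04994 = -2.55.
p-value = P(Z > -2.554) ≈ 0.9947; since p > α = 0.05, fail to reject H₀.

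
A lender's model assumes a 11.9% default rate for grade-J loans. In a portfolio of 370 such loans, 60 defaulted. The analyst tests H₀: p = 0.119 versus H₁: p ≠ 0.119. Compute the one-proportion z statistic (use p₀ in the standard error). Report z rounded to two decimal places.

p̂ = 60/370 = 0.16216.
Under H₀, SE = √(0.119·0.881/370) = √(0.000283349) = 0.01683.
z = (0.16216 − 0.119)/0.01683 = 0.04316/0.01683 = 2.56.

z = 2.56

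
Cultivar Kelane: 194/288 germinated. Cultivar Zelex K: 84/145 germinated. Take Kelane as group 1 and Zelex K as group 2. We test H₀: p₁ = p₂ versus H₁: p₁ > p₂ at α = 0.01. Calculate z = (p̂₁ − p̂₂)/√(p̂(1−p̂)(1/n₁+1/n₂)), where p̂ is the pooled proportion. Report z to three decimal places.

p̂₁ = 194/288 ≈ 0.67361, p̂₂ = 84/145 ≈ 0.57931.
Pooled p̂ = (194+84)/(288+145) = 278/433 = 0.64203.
SE = √(p̂(1−p̂)(1/n₁+1/n₂)) = √(0.64203·0.35797·0.0103688) = √(0.00238302) = 0.04882.
z = (0.67361 − 0.57931)/0.04882 = 0.09430/0.04882 = 1.932.
p-value = P(Z > 1.932) ≈ 0.0267, so at α = 0.01 we fail to reject H₀.

z = 1.932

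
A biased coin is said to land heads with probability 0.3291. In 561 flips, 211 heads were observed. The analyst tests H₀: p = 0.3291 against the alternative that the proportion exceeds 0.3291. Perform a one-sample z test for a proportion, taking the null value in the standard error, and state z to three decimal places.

p̂ = 211/561 = 0.376114.
SE = √(p₀(1−p₀)/n) = √(0.22079/561) = 0.019839.
z = (0.376114 − 0.3291)/0.019839 = 0.047014/0.019839 = 2.370.
p-value = P(Z > 2.370) ≈ 0.0089.

z = 2.370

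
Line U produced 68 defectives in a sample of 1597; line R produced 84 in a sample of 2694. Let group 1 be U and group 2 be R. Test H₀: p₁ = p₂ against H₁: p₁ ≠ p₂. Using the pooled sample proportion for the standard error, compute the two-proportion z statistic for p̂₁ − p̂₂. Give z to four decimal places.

p̂₁ = 68/1597 ≈ 0.042580, p̂₂ = 84/2694 ≈ 0.031180.
Pooled p̂ = (68+84)/(1597+2694) = 152/4291 = 0.035423.
SE = √(p̂(1−p̂)(1/n₁+1/n₂)) = √(0.035423·0.964577·0.000997369) = √(3.40783e-05) = 0.005838.
z = (0.042580 − 0.031180)/0.005838 = 0.011400/0.005838 = 1.9527.
Two-sided p-value ≈ 2·Φ(−1.953) = 0.0509.

z = 1.9527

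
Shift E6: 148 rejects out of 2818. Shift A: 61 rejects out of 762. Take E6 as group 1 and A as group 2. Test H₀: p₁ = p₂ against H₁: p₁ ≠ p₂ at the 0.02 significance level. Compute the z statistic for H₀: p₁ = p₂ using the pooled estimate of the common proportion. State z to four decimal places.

p̂₁ = 148/2818 = 0.052520, p̂₂ = 61/762 = 0.080052.
Pooled p̂ = (148+61)/(2818+762) = 209/3580 = 0.058380.
SE = √(p̂(1−p̂)(1/n₁+1/n₂)) = √(0.058380·0.941620·0.0016672) = √(9.16486e-05) = 0.009573.
z = (0.052520 − 0.080052)/0.009573 = -0.027532/0.009573 = -2.8760.
Two-sided p-value ≈ 2·Φ(−2.876) = 0.0040, so at α = 0.02 we reject H₀.

z = -2.8760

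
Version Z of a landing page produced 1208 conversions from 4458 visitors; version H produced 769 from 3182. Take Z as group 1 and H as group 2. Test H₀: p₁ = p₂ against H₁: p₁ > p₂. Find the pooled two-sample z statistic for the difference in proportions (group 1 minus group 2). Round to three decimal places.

z = 2.883

p̂₁ = 1208/4458 = 0.270974, p̂₂ = 769/3182 = 0.241672.
Pooled p̂ = (1208+769)/(4458+3182) = 1977/7640 = 0.258770.
SE = √(0.191808 × 0.000538584) = 0.010164.
z = (0.270974 − 0.241672)/0.010164 = 0.029302/0.010164 = 2.883.
p-value = P(Z > 2.883) ≈ 0.0020.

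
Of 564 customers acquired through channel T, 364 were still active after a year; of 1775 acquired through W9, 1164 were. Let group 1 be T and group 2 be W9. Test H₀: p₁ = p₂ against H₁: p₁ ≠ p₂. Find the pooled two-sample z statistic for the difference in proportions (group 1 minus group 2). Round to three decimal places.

z = -0.451

p̂₁ = 364/564 ≈ 0.64539, p̂₂ = 1164/1775 ≈ 0.65577.
Pooled p̂ = (364+1164)/(564+1775) = 1528/2339 = 0.65327.
SE = √(p̂(1−p̂)(1/n₁+1/n₂)) = √(0.65327·0.34673·0.00233643) = √(0.00052922) = 0.02300.
z = (0.64539 − 0.65577)/0.02300 = -0.01038/0.02300 = -0.451.
Two-sided p-value ≈ 2·Φ(−0.451) = 0.6517.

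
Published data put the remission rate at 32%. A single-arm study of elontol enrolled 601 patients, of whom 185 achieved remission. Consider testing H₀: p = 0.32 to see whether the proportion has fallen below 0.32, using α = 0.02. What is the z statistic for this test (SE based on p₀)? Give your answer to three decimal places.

p̂ = 185/601 ≈ 0.30782.
Under H₀, SE = √(0.32·0.68/601) = √(0.000362063) = 0.01903.
z = (0.30782 − 0.32)/0.01903 = -0.01218/0.01903 = -0.640.
p-value = P(Z < -0.640) ≈ 0.2611. With α = 0.02, fail to reject H₀.

z = -0.640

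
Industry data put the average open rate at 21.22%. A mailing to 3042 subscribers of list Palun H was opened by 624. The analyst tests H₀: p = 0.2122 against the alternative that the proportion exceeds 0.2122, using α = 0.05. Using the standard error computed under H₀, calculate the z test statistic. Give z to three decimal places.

z = -0.954

p̂ = 624/3042 = 0.20513.
SE = √(p₀(1−p₀)/n) = √(0.16717/3042) = 0.00741.
z = (0.20513 − 0.2122)/0.00741 = -0.00707/0.00741 = -0.954.
p-value = P(Z > -0.954) ≈ 0.8299. With α = 0.05, fail to reject H₀.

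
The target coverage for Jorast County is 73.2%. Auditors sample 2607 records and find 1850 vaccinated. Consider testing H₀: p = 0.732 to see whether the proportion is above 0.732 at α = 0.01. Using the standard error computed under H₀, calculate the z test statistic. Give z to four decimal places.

z = -2.5790

p̂ = 1850/2607 = 0.7096279.
Under H₀, SE = √(0.732·0.268/2607) = √(7.52497e-05) = 0.0086747.
z = (0.7096279 − 0.732)/0.0086747 = -0.0223721/0.0086747 = -2.5790.
p-value = P(Z > -2.579) ≈ 0.9950, so at α = 0.01 we fail to reject H₀.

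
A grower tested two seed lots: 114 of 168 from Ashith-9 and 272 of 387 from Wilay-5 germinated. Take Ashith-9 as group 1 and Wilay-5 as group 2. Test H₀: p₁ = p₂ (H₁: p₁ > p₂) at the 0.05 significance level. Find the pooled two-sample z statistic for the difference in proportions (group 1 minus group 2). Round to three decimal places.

p̂₁ = 114/168 = 0.67857, p̂₂ = 272/387 = 0.70284.
Pooled p̂ = (114+272)/(168+387) = 386/555 = 0.69550.
SE = √(p̂(1−p̂)(1/n₁+1/n₂)) = √(0.69550·0.30450·0.00853636) = √(0.00180784) = 0.04252.
z = (0.67857 − 0.70284)/0.04252 = -0.02427/0.04252 = -0.571.
p-value = P(Z > -0.571) ≈ 0.7159, so at α = 0.05 we fail to reject H₀.

z = -0.571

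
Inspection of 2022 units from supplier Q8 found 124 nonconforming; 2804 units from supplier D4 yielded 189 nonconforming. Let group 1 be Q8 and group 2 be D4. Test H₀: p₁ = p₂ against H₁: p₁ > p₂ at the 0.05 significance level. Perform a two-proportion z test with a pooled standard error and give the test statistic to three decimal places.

z = -0.846

p̂₁ = 124/2022 ≈ 0.061325, p̂₂ = 189/2804 ≈ 0.067404.
Pooled p̂ = (124+189)/(2022+2804) = 313/4826 = 0.064857.
SE = √(0.0606506 × 0.000851193) = 0.007185.
z = (0.061325 − 0.067404)/0.007185 = -0.006079/0.007185 = -0.846.
p-value = P(Z > -0.846) ≈ 0.8012; since p > α = 0.05, fail to reject H₀.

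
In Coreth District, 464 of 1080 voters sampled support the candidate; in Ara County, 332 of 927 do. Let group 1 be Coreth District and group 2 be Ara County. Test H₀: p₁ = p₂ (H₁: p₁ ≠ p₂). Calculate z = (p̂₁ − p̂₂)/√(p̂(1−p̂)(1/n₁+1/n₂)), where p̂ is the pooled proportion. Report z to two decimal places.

p̂₁ = 464/1080 = 0.4296, p̂₂ = 332/927 = 0.3581.
Pooled p̂ = (464+332)/(1080+927) = 796/2007 = 0.3966.
SE = √(0.239311 × 0.00200467) = 0.0219.
z = (0.4296 − 0.3581)/0.0219 = 0.0715/0.0219 = 3.26.
Two-sided p-value ≈ 2·Φ(−3.264) = 0.0011.

z = 3.26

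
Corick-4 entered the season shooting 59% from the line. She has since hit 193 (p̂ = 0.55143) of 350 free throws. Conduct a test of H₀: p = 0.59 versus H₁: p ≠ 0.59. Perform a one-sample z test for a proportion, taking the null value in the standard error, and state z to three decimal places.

z = -1.467

p̂ = 193/350 = 0.55143.
SE = √(p₀(1−p₀)/n) = √(0.2419/350) = 0.02629.
z = (0.55143 − 0.59)/0.02629 = -0.03857/0.02629 = -1.467.
p-value = 2·P(Z > 1.467) ≈ 0.1423.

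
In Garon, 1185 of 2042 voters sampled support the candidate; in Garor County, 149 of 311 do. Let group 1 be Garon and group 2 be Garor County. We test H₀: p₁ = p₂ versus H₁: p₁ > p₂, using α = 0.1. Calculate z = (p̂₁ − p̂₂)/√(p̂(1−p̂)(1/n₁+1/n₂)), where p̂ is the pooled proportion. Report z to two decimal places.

z = 3.36

p̂₁ = 1185/2042 = 0.58031, p̂₂ = 149/311 = 0.47910.
Pooled p̂ = (1185+149)/(2042+311) = 1334/2353 = 0.56694.
SE = √(0.24552 × 0.00370515) = 0.03016.
z = (0.58031 − 0.47910)/0.03016 = 0.10121/0.03016 = 3.36.
p-value = P(Z > 3.356) ≈ 0.0004. With α = 0.1, reject H₀.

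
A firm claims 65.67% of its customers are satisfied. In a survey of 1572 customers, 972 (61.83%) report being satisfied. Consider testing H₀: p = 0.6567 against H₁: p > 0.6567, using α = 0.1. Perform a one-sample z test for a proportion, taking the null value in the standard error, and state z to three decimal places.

p̂ = 972/1572 = 0.618321.
Under H₀, SE = √(0.6567·0.3433/1572) = √(0.000143413) = 0.011976.
z = (0.618321 − 0.6567)/0.011976 = -0.038379/0.011976 = -3.205.
p-value = P(Z > -3.205) ≈ 0.9993. With α = 0.1, fail to reject H₀.

z = -3.205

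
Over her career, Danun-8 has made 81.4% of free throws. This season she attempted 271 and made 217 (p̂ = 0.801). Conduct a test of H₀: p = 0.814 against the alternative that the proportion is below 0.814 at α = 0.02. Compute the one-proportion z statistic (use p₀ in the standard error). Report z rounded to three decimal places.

p̂ = 217/271 = 0.80074.
Standard error under H₀: √(0.814×0.186/271) = 0.02364.
z = (0.80074 − 0.814)/0.02364 = -0.01326/0.02364 = -0.561.
p-value = P(Z < -0.561) ≈ 0.2874. With α = 0.02, fail to reject H₀.

z = -0.561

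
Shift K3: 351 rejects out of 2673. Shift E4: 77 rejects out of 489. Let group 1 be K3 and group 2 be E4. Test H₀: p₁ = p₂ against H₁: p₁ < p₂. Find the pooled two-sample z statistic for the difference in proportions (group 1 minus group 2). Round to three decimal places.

z = -1.554

p̂₁ = 351/2673 ≈ 0.13131, p̂₂ = 77/489 ≈ 0.15746.
Pooled p̂ = (351+77)/(2673+489) = 428/3162 = 0.13536.
SE = √(p̂(1−p̂)(1/n₁+1/n₂)) = √(0.13536·0.86464·0.0024191) = √(0.000283121) = 0.01683.
z = (0.13131 − 0.15746)/0.01683 = -0.02615/0.01683 = -1.554.
p-value = P(Z < -1.554) ≈ 0.0601.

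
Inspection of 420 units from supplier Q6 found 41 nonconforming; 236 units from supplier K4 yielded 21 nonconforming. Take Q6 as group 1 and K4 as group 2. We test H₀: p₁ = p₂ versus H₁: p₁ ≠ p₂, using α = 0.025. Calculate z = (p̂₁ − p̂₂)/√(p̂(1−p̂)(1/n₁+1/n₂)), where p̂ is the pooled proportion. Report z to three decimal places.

z = 0.363

p̂₁ = 41/420 = 0.09762, p̂₂ = 21/236 = 0.08898.
Pooled p̂ = (41+21)/(420+236) = 62/656 = 0.09451.
SE = √(0.0855796 × 0.00661824) = 0.02380.
z = (0.09762 − 0.08898)/0.02380 = 0.00864/0.02380 = 0.363.
p-value = 2·P(Z > 0.363) ≈ 0.7167; since p > α = 0.025, fail to reject H₀.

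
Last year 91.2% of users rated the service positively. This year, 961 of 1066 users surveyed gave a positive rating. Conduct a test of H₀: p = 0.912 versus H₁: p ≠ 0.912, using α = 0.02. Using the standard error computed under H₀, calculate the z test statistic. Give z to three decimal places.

z = -1.210

p̂ = 961/1066 = 0.90150.
Standard error under H₀: √(0.912×0.088/1066) = 0.00868.
z = (0.90150 − 0.912)/0.00868 = -0.01050/0.00868 = -1.210.
p-value = 2·P(Z > 1.210) ≈ 0.2263, so at α = 0.02 we fail to reject H₀.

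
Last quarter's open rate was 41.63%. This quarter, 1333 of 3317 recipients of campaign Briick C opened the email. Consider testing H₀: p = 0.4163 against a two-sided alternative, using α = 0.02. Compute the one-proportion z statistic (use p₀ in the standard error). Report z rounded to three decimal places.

p̂ = 1333/3317 ≈ 0.40187.
Under H₀, SE = √(0.4163·0.5837/3317) = √(7.32573e-05) = 0.00856.
z = (0.40187 − 0.4163)/0.00856 = -0.01443/0.00856 = -1.686.
p-value = 2·P(Z > 1.686) ≈ 0.0918; since p > α = 0.02, fail to reject H₀.

z = -1.686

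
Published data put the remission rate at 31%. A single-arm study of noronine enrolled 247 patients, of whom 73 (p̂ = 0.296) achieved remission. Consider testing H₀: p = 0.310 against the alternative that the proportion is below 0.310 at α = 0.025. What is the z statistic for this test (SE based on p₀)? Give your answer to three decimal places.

z = -0.491

p̂ = 73/247 = 0.29555.
Standard error under H₀: √(0.31×0.69/247) = 0.02943.
z = (0.29555 − 0.31)/0.02943 = -0.01445/0.02943 = -0.491.
p-value = P(Z < -0.491) ≈ 0.3117, so at α = 0.025 we fail to reject H₀.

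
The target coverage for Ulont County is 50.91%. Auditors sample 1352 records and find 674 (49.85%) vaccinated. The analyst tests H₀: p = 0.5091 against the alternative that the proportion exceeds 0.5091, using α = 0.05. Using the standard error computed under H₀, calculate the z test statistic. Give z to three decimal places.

z = -0.778

p̂ = 674/1352 ≈ 0.49852.
Under H₀, SE = √(0.5091·0.4909/1352) = √(0.00018485) = 0.01360.
z = (0.49852 − 0.5091)/0.01360 = -0.01058/0.01360 = -0.778.
p-value = P(Z > -0.778) ≈ 0.7818. With α = 0.05, fail to reject H₀.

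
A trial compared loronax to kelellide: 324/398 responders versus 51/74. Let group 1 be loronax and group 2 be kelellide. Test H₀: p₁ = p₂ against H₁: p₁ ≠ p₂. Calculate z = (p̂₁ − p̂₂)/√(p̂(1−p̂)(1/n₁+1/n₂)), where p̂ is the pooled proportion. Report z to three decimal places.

p̂₁ = 324/398 ≈ 0.81407, p̂₂ = 51/74 ≈ 0.68919.
Pooled p̂ = (324+51)/(398+74) = 375/472 = 0.79449.
SE = √(p̂(1−p̂)(1/n₁+1/n₂)) = √(0.79449·0.20551·0.0160261) = √(0.00261665) = 0.05115.
z = (0.81407 − 0.68919)/0.05115 = 0.12488/0.05115 = 2.441.
p-value = 2·P(Z > 2.441) ≈ 0.0146.

z = 2.441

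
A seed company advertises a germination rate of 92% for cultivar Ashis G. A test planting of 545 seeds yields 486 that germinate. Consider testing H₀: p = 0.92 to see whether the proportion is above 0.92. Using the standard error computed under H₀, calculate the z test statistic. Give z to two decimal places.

p̂ = 486/545 = 0.89174.
Under H₀, SE = √(0.92·0.08/545) = √(0.000135046) = 0.01162.
z = (0.89174 − 0.92)/0.01162 = -0.02826/0.01162 = -2.43.
p-value = P(Z > -2.432) ≈ 0.9925.

z = -2.43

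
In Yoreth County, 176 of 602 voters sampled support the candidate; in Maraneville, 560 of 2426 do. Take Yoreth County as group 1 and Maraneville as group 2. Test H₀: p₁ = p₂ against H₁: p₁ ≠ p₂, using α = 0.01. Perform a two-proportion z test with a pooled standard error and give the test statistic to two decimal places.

p̂₁ = 176/602 ≈ 0.29236, p̂₂ = 560/2426 ≈ 0.23083.
Pooled p̂ = (176+560)/(602+2426) = 736/3028 = 0.24306.
SE = √(0.183984 × 0.00207333) = 0.01953.
z = (0.29236 − 0.23083)/0.01953 = 0.06153/0.01953 = 3.15.
p-value = 2·P(Z > 3.150) ≈ 0.0016; since p < α = 0.01, reject H₀.

z = 3.15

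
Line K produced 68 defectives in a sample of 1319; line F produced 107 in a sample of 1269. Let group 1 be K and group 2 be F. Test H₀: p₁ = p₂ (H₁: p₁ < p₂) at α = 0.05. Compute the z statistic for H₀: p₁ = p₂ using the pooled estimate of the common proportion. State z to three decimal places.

z = -3.318

p̂₁ = 68/1319 ≈ 0.0515542, p̂₂ = 107/1269 ≈ 0.0843184.
Pooled p̂ = (68+107)/(1319+1269) = 175/2588 = 0.0676198.
SE = √(0.0630473 × 0.00154617) = 0.0098733.
z = (0.0515542 − 0.0843184)/0.0098733 = -0.0327642/0.0098733 = -3.318.
p-value = P(Z < -3.318) ≈ 0.0005. With α = 0.05, reject H₀.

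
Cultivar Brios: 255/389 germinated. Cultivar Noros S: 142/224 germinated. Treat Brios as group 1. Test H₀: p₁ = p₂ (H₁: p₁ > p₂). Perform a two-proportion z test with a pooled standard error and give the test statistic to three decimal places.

p̂₁ = 255/389 ≈ 0.65553, p̂₂ = 142/224 ≈ 0.63393.
Pooled p̂ = (255+142)/(389+224) = 397/613 = 0.64763.
SE = √(0.228204 × 0.00703498) = 0.04007.
z = (0.65553 − 0.63393)/0.04007 = 0.02160/0.04007 = 0.539.
p-value = P(Z > 0.539) ≈ 0.2949.

z = 0.539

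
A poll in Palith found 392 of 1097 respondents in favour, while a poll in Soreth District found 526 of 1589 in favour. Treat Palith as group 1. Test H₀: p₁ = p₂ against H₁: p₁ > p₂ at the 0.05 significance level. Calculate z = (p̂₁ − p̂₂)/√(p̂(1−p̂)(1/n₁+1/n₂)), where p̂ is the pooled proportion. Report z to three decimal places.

p̂₁ = 392/1097 ≈ 0.35734, p̂₂ = 526/1589 ≈ 0.33103.
Pooled p̂ = (392+526)/(1097+1589) = 918/2686 = 0.34177.
SE = √(0.224964 × 0.0015409) = 0.01862.
z = (0.35734 − 0.33103)/0.01862 = 0.02631/0.01862 = 1.413.
p-value = P(Z > 1.413) ≈ 0.0788, so at α = 0.05 we fail to reject H₀.

z = 1.413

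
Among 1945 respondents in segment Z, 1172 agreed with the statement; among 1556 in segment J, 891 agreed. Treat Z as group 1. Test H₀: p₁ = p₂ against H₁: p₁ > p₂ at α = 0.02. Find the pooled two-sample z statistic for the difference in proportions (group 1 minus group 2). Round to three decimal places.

p̂₁ = 1172/1945 ≈ 0.60257, p̂₂ = 891/1556 ≈ 0.57262.
Pooled p̂ = (1172+891)/(1945+1556) = 2063/3501 = 0.58926.
SE = √(0.242033 × 0.00115681) = 0.01673.
z = (0.60257 − 0.57262)/0.01673 = 0.02995/0.01673 = 1.790.
p-value = P(Z > 1.790) ≈ 0.0367, so at α = 0.02 we fail to reject H₀.

z = 1.790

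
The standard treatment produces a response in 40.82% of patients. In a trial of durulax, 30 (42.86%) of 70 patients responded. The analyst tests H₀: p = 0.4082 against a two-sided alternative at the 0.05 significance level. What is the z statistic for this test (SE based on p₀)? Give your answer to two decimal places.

z = 0.35

p̂ = 30/70 ≈ 0.4286.
Standard error under H₀: √(0.4082×0.5918/70) = 0.0587.
z = (0.4286 − 0.4082)/0.0587 = 0.0204/0.0587 = 0.35.
Two-sided p-value ≈ 2·Φ(−0.347) = 0.7288. With α = 0.05, fail to reject H₀.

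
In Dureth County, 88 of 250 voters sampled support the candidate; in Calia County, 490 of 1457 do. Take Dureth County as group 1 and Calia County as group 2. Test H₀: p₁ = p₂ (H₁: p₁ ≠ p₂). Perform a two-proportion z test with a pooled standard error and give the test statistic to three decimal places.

z = 0.484

p̂₁ = 88/250 = 0.35200, p̂₂ = 490/1457 = 0.33631.
Pooled p̂ = (88+490)/(250+1457) = 578/1707 = 0.33861.
SE = √(0.223952 × 0.00468634) = 0.03240.
z = (0.35200 − 0.33631)/0.03240 = 0.01569/0.03240 = 0.484.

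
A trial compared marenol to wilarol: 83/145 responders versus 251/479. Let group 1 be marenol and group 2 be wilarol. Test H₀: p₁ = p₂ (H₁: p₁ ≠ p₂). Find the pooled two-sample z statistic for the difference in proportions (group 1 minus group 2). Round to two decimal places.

p̂₁ = 83/145 ≈ 0.5724, p̂₂ = 251/479 ≈ 0.5240.
Pooled p̂ = (83+251)/(145+479) = 334/624 = 0.5353.
SE = √(0.248757 × 0.00898423) = 0.0473.
z = (0.5724 − 0.5240)/0.0473 = 0.0484/0.0473 = 1.02.
Two-sided p-value ≈ 2·Φ(−1.024) = 0.3059.

z = 1.02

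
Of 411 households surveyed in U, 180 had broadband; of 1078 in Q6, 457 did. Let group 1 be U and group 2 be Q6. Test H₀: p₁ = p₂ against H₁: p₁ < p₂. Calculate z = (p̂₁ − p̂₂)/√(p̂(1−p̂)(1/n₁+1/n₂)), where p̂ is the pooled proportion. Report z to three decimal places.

z = 0.489

p̂₁ = 180/411 ≈ 0.43796, p̂₂ = 457/1078 ≈ 0.42393.
Pooled p̂ = (180+457)/(411+1078) = 637/1489 = 0.42780.
SE = √(p̂(1−p̂)(1/n₁+1/n₂)) = √(0.42780·0.57220·0.00336073) = √(0.000822666) = 0.02868.
z = (0.43796 − 0.42393)/0.02868 = 0.01403/0.02868 = 0.489.
p-value = P(Z < 0.489) ≈ 0.6875.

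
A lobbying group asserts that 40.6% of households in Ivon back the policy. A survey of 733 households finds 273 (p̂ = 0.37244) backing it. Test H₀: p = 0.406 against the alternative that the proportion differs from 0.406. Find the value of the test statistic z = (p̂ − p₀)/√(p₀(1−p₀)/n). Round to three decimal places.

z = -1.850

p̂ = 273/733 ≈ 0.37244.
Standard error under H₀: √(0.406×0.594/733) = 0.01814.
z = (0.37244 − 0.406)/0.01814 = -0.03356/0.01814 = -1.850.
Two-sided p-value ≈ 2·Φ(−1.850) = 0.0643.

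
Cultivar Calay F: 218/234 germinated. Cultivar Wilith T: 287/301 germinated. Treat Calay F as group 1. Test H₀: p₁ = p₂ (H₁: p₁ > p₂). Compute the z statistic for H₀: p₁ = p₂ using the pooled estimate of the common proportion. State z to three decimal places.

z = -1.090

p̂₁ = 218/234 = 0.931624, p̂₂ = 287/301 = 0.953488.
Pooled p̂ = (218+287)/(234+301) = 505/535 = 0.943925.
SE = √(p̂(1−p̂)(1/n₁+1/n₂)) = √(0.943925·0.056075·0.00759576) = √(0.000402047) = 0.020051.
z = (0.931624 − 0.953488)/0.020051 = -0.021864/0.020051 = -1.090.
p-value = P(Z > -1.090) ≈ 0.8622.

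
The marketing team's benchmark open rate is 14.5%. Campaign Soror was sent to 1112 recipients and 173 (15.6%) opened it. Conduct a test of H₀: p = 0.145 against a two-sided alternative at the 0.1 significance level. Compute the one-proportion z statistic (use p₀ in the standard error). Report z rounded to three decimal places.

p̂ = 173/1112 ≈ 0.15558.
SE = √(p₀(1−p₀)/n) = √(0.12397/1112) = 0.01056.
z = (0.15558 − 0.145)/0.01056 = 0.01058/0.01056 = 1.002.
p-value = 2·P(Z > 1.002) ≈ 0.3165; since p > α = 0.1, fail to reject H₀.

z = 1.002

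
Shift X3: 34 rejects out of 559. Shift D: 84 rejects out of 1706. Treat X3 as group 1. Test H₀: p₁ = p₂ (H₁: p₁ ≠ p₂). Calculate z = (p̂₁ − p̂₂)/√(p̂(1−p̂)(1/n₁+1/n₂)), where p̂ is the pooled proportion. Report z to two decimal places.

z = 1.07

p̂₁ = 34/559 = 0.0608, p̂₂ = 84/1706 = 0.0492.
Pooled p̂ = (34+84)/(559+1706) = 118/2265 = 0.0521.
SE = √(0.049383 × 0.00237508) = 0.0108.
z = (0.0608 − 0.0492)/0.0108 = 0.0116/0.0108 = 1.07.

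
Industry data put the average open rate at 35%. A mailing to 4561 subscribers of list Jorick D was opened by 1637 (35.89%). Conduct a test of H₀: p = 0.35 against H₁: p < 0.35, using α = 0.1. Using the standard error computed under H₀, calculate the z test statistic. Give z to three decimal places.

p̂ = 1637/4561 = 0.35891.
SE = √(p₀(1−p₀)/n) = √(0.2275/4561) = 0.00706.
z = (0.35891 − 0.35)/0.00706 = 0.00891/0.00706 = 1.262.
p-value = P(Z < 1.262) ≈ 0.8965, so at α = 0.1 we fail to reject H₀.

z = 1.262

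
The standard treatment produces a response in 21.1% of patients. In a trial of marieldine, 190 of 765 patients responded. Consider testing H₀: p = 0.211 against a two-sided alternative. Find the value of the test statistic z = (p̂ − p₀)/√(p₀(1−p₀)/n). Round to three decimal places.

p̂ = 190/765 = 0.248366.
Standard error under H₀: √(0.211×0.789/765) = 0.014752.
z = (0.248366 − 0.211)/0.014752 = 0.037366/0.014752 = 2.533.

z = 2.533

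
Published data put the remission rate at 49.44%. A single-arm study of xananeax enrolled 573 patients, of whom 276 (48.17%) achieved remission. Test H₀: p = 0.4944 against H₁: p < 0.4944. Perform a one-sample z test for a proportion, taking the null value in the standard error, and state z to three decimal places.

z = -0.609

p̂ = 276/573 ≈ 0.48168.
Standard error under H₀: √(0.4944×0.5056/573) = 0.02089.
z = (0.48168 − 0.4944)/0.02089 = -0.01272/0.02089 = -0.609.
p-value = P(Z < -0.609) ≈ 0.2712.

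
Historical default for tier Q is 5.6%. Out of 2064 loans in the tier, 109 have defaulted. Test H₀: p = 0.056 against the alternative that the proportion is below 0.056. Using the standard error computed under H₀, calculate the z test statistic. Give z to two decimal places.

p̂ = 109/2064 ≈ 0.0528.
Under H₀, SE = √(0.056·0.944/2064) = √(2.56124e-05) = 0.0051.
z = (0.0528 − 0.056)/0.0051 = -0.0032/0.0051 = -0.63.

z = -0.63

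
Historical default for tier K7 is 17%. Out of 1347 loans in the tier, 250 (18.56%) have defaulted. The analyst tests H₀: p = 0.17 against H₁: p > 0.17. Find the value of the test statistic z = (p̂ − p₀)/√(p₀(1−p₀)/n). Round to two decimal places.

p̂ = 250/1347 ≈ 0.18560.
SE = √(p₀(1−p₀)/n) = √(0.1411/1347) = 0.01023.
z = (0.18560 − 0.17)/0.01023 = 0.01560/0.01023 = 1.52.

z = 1.52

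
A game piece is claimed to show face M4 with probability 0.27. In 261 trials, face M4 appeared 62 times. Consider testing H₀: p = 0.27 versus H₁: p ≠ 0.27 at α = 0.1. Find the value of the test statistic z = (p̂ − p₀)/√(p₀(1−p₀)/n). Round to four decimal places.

p̂ = 62/261 ≈ 0.237548.
Under H₀, SE = √(0.27·0.73/261) = √(0.000755172) = 0.027480.
z = (0.237548 − 0.27)/0.027480 = -0.032452/0.027480 = -1.1809.
p-value = 2·P(Z > 1.181) ≈ 0.2376, so at α = 0.1 we fail to reject H₀.

z = -1.1809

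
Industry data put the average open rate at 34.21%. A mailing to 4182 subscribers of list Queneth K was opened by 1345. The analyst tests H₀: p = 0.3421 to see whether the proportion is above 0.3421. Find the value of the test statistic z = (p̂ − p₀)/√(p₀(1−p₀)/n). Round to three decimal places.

p̂ = 1345/4182 = 0.321616.
Under H₀, SE = √(0.3421·0.6579/4182) = √(5.38182e-05) = 0.007336.
z = (0.321616 − 0.3421)/0.007336 = -0.020484/0.007336 = -2.792.
p-value = P(Z > -2.792) ≈ 0.9974.

z = -2.792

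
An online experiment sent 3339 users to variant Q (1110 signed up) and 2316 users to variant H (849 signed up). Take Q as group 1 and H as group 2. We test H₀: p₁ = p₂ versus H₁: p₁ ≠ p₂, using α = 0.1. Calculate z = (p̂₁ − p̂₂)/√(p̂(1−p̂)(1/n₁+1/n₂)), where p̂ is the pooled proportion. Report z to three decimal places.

p̂₁ = 1110/3339 = 0.332435, p̂₂ = 849/2316 = 0.366580.
Pooled p̂ = (1110+849)/(3339+2316) = 1959/5655 = 0.346419.
SE = √(0.226413 × 0.00073127) = 0.012867.
z = (0.332435 − 0.366580)/0.012867 = -0.034145/0.012867 = -2.654.
p-value = 2·P(Z > 2.654) ≈ 0.0080. With α = 0.1, reject H₀.

z = -2.654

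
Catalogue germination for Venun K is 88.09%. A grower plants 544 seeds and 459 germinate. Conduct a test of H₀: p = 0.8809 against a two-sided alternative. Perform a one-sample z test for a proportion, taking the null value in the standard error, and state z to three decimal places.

p̂ = 459/544 = 0.84375.
SE = √(p₀(1−p₀)/n) = √(0.10492/544) = 0.01389.
z = (0.84375 − 0.8809)/0.01389 = -0.03715/0.01389 = -2.675.
Two-sided p-value ≈ 2·Φ(−2.675) = 0.0075.

z = -2.675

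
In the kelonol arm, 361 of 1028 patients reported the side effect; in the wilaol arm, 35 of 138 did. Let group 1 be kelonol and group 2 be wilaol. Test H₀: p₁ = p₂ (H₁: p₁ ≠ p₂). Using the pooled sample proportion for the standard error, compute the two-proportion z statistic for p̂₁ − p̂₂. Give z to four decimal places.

z = 2.2719

p̂₁ = 361/1028 = 0.351167, p̂₂ = 35/138 = 0.253623.
Pooled p̂ = (361+35)/(1028+138) = 396/1166 = 0.339623.
SE = √(0.224279 × 0.00821914) = 0.042935.
z = (0.351167 − 0.253623)/0.042935 = 0.097544/0.042935 = 2.2719.
Two-sided p-value ≈ 2·Φ(−2.272) = 0.0231.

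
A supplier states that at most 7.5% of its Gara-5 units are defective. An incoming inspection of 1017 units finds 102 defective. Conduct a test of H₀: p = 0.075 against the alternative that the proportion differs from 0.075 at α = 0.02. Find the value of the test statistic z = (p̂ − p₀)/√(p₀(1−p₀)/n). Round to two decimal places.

z = 3.06

p̂ = 102/1017 = 0.10029.
SE = √(p₀(1−p₀)/n) = √(0.069375/1017) = 0.00826.
z = (0.10029 − 0.075)/0.00826 = 0.02529/0.00826 = 3.06.
p-value = 2·P(Z > 3.063) ≈ 0.0022; since p < α = 0.02, reject H₀.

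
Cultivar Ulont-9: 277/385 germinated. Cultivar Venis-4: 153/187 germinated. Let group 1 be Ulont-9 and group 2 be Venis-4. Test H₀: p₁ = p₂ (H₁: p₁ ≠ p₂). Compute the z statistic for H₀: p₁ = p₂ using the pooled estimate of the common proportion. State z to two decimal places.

p̂₁ = 277/385 = 0.7195, p̂₂ = 153/187 = 0.8182.
Pooled p̂ = (277+153)/(385+187) = 430/572 = 0.7517.
SE = √(p̂(1−p̂)(1/n₁+1/n₂)) = √(0.7517·0.2483·0.007945) = √(0.00148272) = 0.0385.
z = (0.7195 − 0.8182)/0.0385 = -0.0987/0.0385 = -2.56.
Two-sided p-value ≈ 2·Φ(−2.563) = 0.0104.

z = -2.56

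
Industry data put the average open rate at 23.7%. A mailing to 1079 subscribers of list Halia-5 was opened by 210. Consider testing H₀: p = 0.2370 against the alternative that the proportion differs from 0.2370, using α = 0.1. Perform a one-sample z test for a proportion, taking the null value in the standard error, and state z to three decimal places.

z = -3.273

p̂ = 210/1079 ≈ 0.19462.
SE = √(p₀(1−p₀)/n) = √(0.18083/1079) = 0.01295.
z = (0.19462 − 0.237)/0.01295 = -0.04238/0.01295 = -3.273.
Two-sided p-value ≈ 2·Φ(−3.273) = 0.0011; since p < α = 0.1, reject H₀.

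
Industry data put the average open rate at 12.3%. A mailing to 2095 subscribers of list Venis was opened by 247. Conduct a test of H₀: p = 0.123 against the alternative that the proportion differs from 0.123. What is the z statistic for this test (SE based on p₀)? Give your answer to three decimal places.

z = -0.711

p̂ = 247/2095 ≈ 0.117900.
Under H₀, SE = √(0.123·0.877/2095) = √(5.14897e-05) = 0.007176.
z = (0.117900 − 0.123)/0.007176 = -0.005100/0.007176 = -0.711.
Two-sided p-value ≈ 2·Φ(−0.711) = 0.4772.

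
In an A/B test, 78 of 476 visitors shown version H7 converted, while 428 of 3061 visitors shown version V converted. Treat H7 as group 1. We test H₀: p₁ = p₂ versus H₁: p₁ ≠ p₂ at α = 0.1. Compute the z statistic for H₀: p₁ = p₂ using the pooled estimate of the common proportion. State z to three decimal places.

z = 1.394

p̂₁ = 78/476 ≈ 0.16387, p̂₂ = 428/3061 ≈ 0.13982.
Pooled p̂ = (78+428)/(476+3061) = 506/3537 = 0.14306.
SE = √(p̂(1−p̂)(1/n₁+1/n₂)) = √(0.14306·0.85694·0.00242753) = √(0.000297599) = 0.01725.
z = (0.16387 − 0.13982)/0.01725 = 0.02405/0.01725 = 1.394.
p-value = 2·P(Z > 1.394) ≈ 0.1634. With α = 0.1, fail to reject H₀.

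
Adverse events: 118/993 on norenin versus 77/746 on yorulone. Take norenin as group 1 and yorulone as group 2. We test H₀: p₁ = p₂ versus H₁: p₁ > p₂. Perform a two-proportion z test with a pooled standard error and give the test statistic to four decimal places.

z = 1.0214

p̂₁ = 118/993 ≈ 0.118832, p̂₂ = 77/746 ≈ 0.103217.
Pooled p̂ = (118+77)/(993+746) = 195/1739 = 0.112133.
SE = √(0.0995595 × 0.00234753) = 0.015288.
z = (0.118832 − 0.103217)/0.015288 = 0.015615/0.015288 = 1.0214.
p-value = P(Z > 1.021) ≈ 0.1535.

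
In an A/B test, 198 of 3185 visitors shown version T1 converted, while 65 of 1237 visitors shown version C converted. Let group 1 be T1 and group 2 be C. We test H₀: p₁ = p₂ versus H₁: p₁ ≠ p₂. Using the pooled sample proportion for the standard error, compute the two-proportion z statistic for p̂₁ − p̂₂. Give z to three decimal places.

z = 1.214

p̂₁ = 198/3185 = 0.062166, p̂₂ = 65/1237 = 0.052546.
Pooled p̂ = (198+65)/(3185+1237) = 263/4422 = 0.059475.
SE = √(0.055938 × 0.00112238) = 0.007924.
z = (0.062166 − 0.052546)/0.007924 = 0.009620/0.007924 = 1.214.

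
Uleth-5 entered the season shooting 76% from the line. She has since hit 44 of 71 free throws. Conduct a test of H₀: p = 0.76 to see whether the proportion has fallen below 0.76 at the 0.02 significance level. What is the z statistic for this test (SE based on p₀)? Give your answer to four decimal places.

z = -2.7677

p̂ = 44/71 = 0.619718.
Standard error under H₀: √(0.76×0.24/71) = 0.050685.
z = (0.619718 − 0.76)/0.050685 = -0.140282/0.050685 = -2.7677.
p-value = P(Z < -2.768) ≈ 0.0028, so at α = 0.02 we reject H₀.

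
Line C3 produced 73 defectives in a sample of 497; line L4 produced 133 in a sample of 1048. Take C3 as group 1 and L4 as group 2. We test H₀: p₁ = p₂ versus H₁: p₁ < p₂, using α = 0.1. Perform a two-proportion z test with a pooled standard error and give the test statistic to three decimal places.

p̂₁ = 73/497 ≈ 0.14688, p̂₂ = 133/1048 ≈ 0.12691.
Pooled p̂ = (73+133)/(497+1048) = 206/1545 = 0.13333.
SE = √(0.115556 × 0.00296627) = 0.01851.
z = (0.14688 − 0.12691)/0.01851 = 0.01997/0.01851 = 1.079.
p-value = P(Z < 1.079) ≈ 0.8597; since p > α = 0.1, fail to reject H₀.

z = 1.079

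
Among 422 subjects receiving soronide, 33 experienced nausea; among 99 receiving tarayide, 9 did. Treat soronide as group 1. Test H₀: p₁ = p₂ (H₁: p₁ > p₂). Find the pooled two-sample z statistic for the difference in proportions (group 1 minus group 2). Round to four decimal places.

p̂₁ = 33/422 = 0.078199, p̂₂ = 9/99 = 0.090909.
Pooled p̂ = (33+9)/(422+99) = 42/521 = 0.080614.
SE = √(p̂(1−p̂)(1/n₁+1/n₂)) = √(0.080614·0.919386·0.0124707) = √(0.000924271) = 0.030402.
z = (0.078199 − 0.090909)/0.030402 = -0.012710/0.030402 = -0.4181.
p-value = P(Z > -0.418) ≈ 0.6621.

z = -0.4181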